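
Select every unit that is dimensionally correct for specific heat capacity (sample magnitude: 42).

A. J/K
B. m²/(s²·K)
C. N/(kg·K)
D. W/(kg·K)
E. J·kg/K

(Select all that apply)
B

specific heat capacity has SI base units: m^2 / (s^2 * K)

Checking each option against m^2 / (s^2 * K):
  A. J/K: ✗ does not match
  B. m²/(s²·K): ✓ matches
  C. N/(kg·K): ✗ does not match
  D. W/(kg·K): ✗ does not match
  E. J·kg/K: ✗ does not match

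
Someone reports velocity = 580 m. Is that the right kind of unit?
No

velocity has SI base units: m / s
m does NOT reduce to m / s; a valid unit for velocity would be e.g. m/s.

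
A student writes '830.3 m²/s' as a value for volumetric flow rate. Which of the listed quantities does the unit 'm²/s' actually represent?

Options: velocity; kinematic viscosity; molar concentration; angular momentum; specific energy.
kinematic viscosity

volumetric flow rate should have units dimensionally equivalent to m^3 / s (e.g. m³/s).
The given unit 'm²/s' reduces to m^2 / s. Of the listed options, that is the dimensionality of kinematic viscosity.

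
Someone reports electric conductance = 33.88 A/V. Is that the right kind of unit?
Yes

electric conductance has SI base units: A^2 * s^3 / (kg * m^2)
A/V reduces to the same SI base units, so it is a valid unit for electric conductance.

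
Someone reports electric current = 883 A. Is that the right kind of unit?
Yes

electric current has SI base units: A
A reduces to the same SI base units, so it is a valid unit for electric current.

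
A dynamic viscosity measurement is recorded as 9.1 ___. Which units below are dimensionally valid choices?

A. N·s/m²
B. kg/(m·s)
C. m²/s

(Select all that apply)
A, B

dynamic viscosity has SI base units: kg / (m * s)

Checking each option against kg / (m * s):
  A. N·s/m²: ✓ matches
  B. kg/(m·s): ✓ matches
  C. m²/s: ✗ does not match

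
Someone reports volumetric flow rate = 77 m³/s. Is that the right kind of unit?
Yes

volumetric flow rate has SI base units: m^3 / s
m³/s reduces to the same SI base units, so it is a valid unit for volumetric flow rate.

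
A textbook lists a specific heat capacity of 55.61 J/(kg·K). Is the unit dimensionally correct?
Yes

specific heat capacity has SI base units: m^2 / (s^2 * K)
J/(kg·K) reduces to the same SI base units, so it is a valid unit for specific heat capacity.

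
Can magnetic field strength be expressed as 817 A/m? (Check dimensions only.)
Yes

magnetic field strength has SI base units: A / m
A/m reduces to the same SI base units, so it is a valid unit for magnetic field strength.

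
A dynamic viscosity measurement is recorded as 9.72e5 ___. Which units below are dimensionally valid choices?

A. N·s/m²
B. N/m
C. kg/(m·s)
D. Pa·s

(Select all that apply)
A, C, D

dynamic viscosity has SI base units: kg / (m * s)

Checking each option against kg / (m * s):
  A. N·s/m²: ✓ matches
  B. N/m: ✗ does not match
  C. kg/(m·s): ✓ matches
  D. Pa·s: ✓ matches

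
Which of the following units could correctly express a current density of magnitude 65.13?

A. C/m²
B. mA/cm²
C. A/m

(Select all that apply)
B

current density has SI base units: A / m^2

Checking each option against A / m^2:
  A. C/m²: ✗ does not match
  B. mA/cm²: ✓ matches
  C. A/m: ✗ does not match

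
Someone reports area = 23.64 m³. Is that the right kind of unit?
No

area has SI base units: m^2
m³ does NOT reduce to m^2; a valid unit for area would be e.g. m².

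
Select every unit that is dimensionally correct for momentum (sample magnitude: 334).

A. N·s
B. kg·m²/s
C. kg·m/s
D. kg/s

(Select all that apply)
A, C

momentum has SI base units: kg * m / s

Checking each option against kg * m / s:
  A. N·s: ✓ matches
  B. kg·m²/s: ✗ does not match
  C. kg·m/s: ✓ matches
  D. kg/s: ✗ does not match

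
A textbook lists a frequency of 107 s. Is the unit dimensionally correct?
No

frequency has SI base units: 1 / s
s does NOT reduce to 1 / s; a valid unit for frequency would be e.g. Hz.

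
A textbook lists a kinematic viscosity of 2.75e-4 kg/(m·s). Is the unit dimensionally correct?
No

kinematic viscosity has SI base units: m^2 / s
kg/(m·s) does NOT reduce to m^2 / s; a valid unit for kinematic viscosity would be e.g. m²/s.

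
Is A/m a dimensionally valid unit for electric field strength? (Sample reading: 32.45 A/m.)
No

electric field strength has SI base units: kg * m / (A * s^3)
A/m does NOT reduce to kg * m / (A * s^3); a valid unit for electric field strength would be e.g. V/m.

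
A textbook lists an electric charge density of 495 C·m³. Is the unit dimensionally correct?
No

electric charge density has SI base units: A * s / m^3
C·m³ does NOT reduce to A * s / m^3; a valid unit for electric charge density would be e.g. C/m³.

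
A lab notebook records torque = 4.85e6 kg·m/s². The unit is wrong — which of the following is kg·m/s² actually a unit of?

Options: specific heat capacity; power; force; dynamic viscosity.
force

torque should have units dimensionally equivalent to kg * m^2 / s^2 (e.g. N·m).
The given unit 'kg·m/s²' reduces to kg * m / s^2. Of the listed options, that is the dimensionality of force.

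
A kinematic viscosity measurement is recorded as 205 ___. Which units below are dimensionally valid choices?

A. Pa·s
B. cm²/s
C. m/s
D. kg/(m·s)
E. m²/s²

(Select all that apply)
B

kinematic viscosity has SI base units: m^2 / s

Checking each option against m^2 / s:
  A. Pa·s: ✗ does not match
  B. cm²/s: ✓ matches
  C. m/s: ✗ does not match
  D. kg/(m·s): ✗ does not match
  E. m²/s²: ✗ does not match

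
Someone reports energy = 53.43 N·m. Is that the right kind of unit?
Yes

energy has SI base units: kg * m^2 / s^2
N·m reduces to the same SI base units, so it is a valid unit for energy.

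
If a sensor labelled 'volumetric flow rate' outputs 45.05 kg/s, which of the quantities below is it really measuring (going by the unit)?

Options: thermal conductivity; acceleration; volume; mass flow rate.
mass flow rate

volumetric flow rate should have units dimensionally equivalent to m^3 / s (e.g. m³/s).
The given unit 'kg/s' reduces to kg / s. Of the listed options, that is the dimensionality of mass flow rate.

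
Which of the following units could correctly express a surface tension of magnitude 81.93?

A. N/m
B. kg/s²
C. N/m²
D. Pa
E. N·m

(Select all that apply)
A, B

surface tension has SI base units: kg / s^2

Checking each option against kg / s^2:
  A. N/m: ✓ matches
  B. kg/s²: ✓ matches
  C. N/m²: ✗ does not match
  D. Pa: ✗ does not match
  E. N·m: ✗ does not match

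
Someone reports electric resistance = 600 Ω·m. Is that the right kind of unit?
No

electric resistance has SI base units: kg * m^2 / (A^2 * s^3)
Ω·m does NOT reduce to kg * m^2 / (A^2 * s^3); a valid unit for electric resistance would be e.g. Ω.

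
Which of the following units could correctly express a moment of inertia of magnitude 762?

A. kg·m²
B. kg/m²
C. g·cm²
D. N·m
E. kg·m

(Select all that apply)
A, C

moment of inertia has SI base units: kg * m^2

Checking each option against kg * m^2:
  A. kg·m²: ✓ matches
  B. kg/m²: ✗ does not match
  C. g·cm²: ✓ matches
  D. N·m: ✗ does not match
  E. kg·m: ✗ does not match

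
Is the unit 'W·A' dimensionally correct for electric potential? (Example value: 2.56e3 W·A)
No

electric potential has SI base units: kg * m^2 / (A * s^3)
W·A does NOT reduce to kg * m^2 / (A * s^3); a valid unit for electric potential would be e.g. V.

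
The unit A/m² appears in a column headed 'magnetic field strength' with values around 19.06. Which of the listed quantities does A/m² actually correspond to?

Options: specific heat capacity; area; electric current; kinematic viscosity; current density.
current density

magnetic field strength should have units dimensionally equivalent to A / m (e.g. A/m).
The given unit 'A/m²' reduces to A / m^2. Of the listed options, that is the dimensionality of current density.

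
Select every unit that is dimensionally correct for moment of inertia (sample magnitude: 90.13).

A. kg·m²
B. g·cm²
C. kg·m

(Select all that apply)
A, B

moment of inertia has SI base units: kg * m^2

Checking each option against kg * m^2:
  A. kg·m²: ✓ matches
  B. g·cm²: ✓ matches
  C. kg·m: ✗ does not match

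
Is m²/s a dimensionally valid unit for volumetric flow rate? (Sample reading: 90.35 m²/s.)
No

volumetric flow rate has SI base units: m^3 / s
m²/s does NOT reduce to m^3 / s; a valid unit for volumetric flow rate would be e.g. m³/s.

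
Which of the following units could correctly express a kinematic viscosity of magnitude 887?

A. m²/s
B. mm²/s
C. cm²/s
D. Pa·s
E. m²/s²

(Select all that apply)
A, B, C

kinematic viscosity has SI base units: m^2 / s

Checking each option against m^2 / s:
  A. m²/s: ✓ matches
  B. mm²/s: ✓ matches
  C. cm²/s: ✓ matches
  D. Pa·s: ✗ does not match
  E. m²/s²: ✗ does not match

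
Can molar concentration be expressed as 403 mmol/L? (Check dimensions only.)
Yes

molar concentration has SI base units: mol / m^3
mmol/L reduces to the same SI base units, so it is a valid unit for molar concentration.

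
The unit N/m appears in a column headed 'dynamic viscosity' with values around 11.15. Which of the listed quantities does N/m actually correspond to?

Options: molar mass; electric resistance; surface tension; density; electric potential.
surface tension

dynamic viscosity should have units dimensionally equivalent to kg / (m * s) (e.g. Pa·s).
The given unit 'N/m' reduces to kg / s^2. Of the listed options, that is the dimensionality of surface tension.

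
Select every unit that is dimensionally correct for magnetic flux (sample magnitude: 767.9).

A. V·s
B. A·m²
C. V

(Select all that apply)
A

magnetic flux has SI base units: kg * m^2 / (A * s^2)

Checking each option against kg * m^2 / (A * s^2):
  A. V·s: ✓ matches
  B. A·m²: ✗ does not match
  C. V: ✗ does not match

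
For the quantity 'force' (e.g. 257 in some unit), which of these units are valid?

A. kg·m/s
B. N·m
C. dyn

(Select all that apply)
C

force has SI base units: kg * m / s^2

Checking each option against kg * m / s^2:
  A. kg·m/s: ✗ does not match
  B. N·m: ✗ does not match
  C. dyn: ✓ matches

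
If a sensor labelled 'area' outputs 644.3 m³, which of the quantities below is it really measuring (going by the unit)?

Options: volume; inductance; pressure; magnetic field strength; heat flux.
volume

area should have units dimensionally equivalent to m^2 (e.g. m²).
The given unit 'm³' reduces to m^3. Of the listed options, that is the dimensionality of volume.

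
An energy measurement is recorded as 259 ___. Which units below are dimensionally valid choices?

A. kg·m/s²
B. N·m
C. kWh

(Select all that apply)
B, C

energy has SI base units: kg * m^2 / s^2

Checking each option against kg * m^2 / s^2:
  A. kg·m/s²: ✗ does not match
  B. N·m: ✓ matches
  C. kWh: ✓ matches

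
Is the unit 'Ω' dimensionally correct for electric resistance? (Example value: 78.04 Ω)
Yes

electric resistance has SI base units: kg * m^2 / (A^2 * s^3)
Ω reduces to the same SI base units, so it is a valid unit for electric resistance.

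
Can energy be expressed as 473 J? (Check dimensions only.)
Yes

energy has SI base units: kg * m^2 / s^2
J reduces to the same SI base units, so it is a valid unit for energy.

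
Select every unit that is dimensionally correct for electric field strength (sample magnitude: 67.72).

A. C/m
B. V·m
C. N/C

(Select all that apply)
C

electric field strength has SI base units: kg * m / (A * s^3)

Checking each option against kg * m / (A * s^3):
  A. C/m: ✗ does not match
  B. V·m: ✗ does not match
  C. N/C: ✓ matches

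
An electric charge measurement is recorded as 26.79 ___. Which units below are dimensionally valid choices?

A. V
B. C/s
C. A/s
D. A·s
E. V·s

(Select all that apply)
D

electric charge has SI base units: A * s

Checking each option against A * s:
  A. V: ✗ does not match
  B. C/s: ✗ does not match
  C. A/s: ✗ does not match
  D. A·s: ✓ matches
  E. V·s: ✗ does not match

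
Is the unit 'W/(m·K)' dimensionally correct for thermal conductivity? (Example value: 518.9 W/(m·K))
Yes

thermal conductivity has SI base units: kg * m / (s^3 * K)
W/(m·K) reduces to the same SI base units, so it is a valid unit for thermal conductivity.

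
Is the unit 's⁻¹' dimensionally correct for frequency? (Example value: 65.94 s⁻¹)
Yes

frequency has SI base units: 1 / s
s⁻¹ reduces to the same SI base units, so it is a valid unit for frequency.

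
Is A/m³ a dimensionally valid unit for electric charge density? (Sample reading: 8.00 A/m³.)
No

electric charge density has SI base units: A * s / m^3
A/m³ does NOT reduce to A * s / m^3; a valid unit for electric charge density would be e.g. C/m³.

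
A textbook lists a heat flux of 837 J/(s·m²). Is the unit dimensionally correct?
Yes

heat flux has SI base units: kg / s^3
J/(s·m²) reduces to the same SI base units, so it is a valid unit for heat flux.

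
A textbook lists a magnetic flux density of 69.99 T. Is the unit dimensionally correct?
Yes

magnetic flux density has SI base units: kg / (A * s^2)
T reduces to the same SI base units, so it is a valid unit for magnetic flux density.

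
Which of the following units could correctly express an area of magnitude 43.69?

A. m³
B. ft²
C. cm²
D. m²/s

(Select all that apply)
B, C

area has SI base units: m^2

Checking each option against m^2:
  A. m³: ✗ does not match
  B. ft²: ✓ matches
  C. cm²: ✓ matches
  D. m²/s: ✗ does not match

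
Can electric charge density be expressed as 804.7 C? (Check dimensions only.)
No

electric charge density has SI base units: A * s / m^3
C does NOT reduce to A * s / m^3; a valid unit for electric charge density would be e.g. C/m³.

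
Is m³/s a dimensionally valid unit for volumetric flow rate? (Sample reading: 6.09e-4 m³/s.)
Yes

volumetric flow rate has SI base units: m^3 / s
m³/s reduces to the same SI base units, so it is a valid unit for volumetric flow rate.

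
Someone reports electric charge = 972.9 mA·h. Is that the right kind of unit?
Yes

electric charge has SI base units: A * s
mA·h reduces to the same SI base units, so it is a valid unit for electric charge.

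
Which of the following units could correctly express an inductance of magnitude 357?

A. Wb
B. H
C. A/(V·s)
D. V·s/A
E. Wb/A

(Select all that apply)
B, D, E

inductance has SI base units: kg * m^2 / (A^2 * s^2)

Checking each option against kg * m^2 / (A^2 * s^2):
  A. Wb: ✗ does not match
  B. H: ✓ matches
  C. A/(V·s): ✗ does not match
  D. V·s/A: ✓ matches
  E. Wb/A: ✓ matches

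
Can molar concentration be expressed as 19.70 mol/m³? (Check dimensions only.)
Yes

molar concentration has SI base units: mol / m^3
mol/m³ reduces to the same SI base units, so it is a valid unit for molar concentration.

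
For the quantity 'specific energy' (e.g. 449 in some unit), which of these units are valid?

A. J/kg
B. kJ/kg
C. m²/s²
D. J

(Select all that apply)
A, B, C

specific energy has SI base units: m^2 / s^2

Checking each option against m^2 / s^2:
  A. J/kg: ✓ matches
  B. kJ/kg: ✓ matches
  C. m²/s²: ✓ matches
  D. J: ✗ does not match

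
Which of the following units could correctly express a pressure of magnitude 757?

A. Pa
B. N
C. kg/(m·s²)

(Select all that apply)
A, C

pressure has SI base units: kg / (m * s^2)

Checking each option against kg / (m * s^2):
  A. Pa: ✓ matches
  B. N: ✗ does not match
  C. kg/(m·s²): ✓ matches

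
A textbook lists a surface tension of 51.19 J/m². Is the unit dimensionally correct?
Yes

surface tension has SI base units: kg / s^2
J/m² reduces to the same SI base units, so it is a valid unit for surface tension.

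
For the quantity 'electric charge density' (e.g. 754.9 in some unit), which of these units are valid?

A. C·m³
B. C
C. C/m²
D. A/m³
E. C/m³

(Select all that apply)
E

electric charge density has SI base units: A * s / m^3

Checking each option against A * s / m^3:
  A. C·m³: ✗ does not match
  B. C: ✗ does not match
  C. C/m²: ✗ does not match
  D. A/m³: ✗ does not match
  E. C/m³: ✓ matches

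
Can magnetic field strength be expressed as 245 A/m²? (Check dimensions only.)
No

magnetic field strength has SI base units: A / m
A/m² does NOT reduce to A / m; a valid unit for magnetic field strength would be e.g. A/m.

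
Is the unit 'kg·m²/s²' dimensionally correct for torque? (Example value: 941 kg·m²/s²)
Yes

torque has SI base units: kg * m^2 / s^2
kg·m²/s² reduces to the same SI base units, so it is a valid unit for torque.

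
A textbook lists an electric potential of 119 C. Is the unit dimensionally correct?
No

electric potential has SI base units: kg * m^2 / (A * s^3)
C does NOT reduce to kg * m^2 / (A * s^3); a valid unit for electric potential would be e.g. V.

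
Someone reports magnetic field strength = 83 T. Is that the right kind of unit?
No

magnetic field strength has SI base units: A / m
T does NOT reduce to A / m; a valid unit for magnetic field strength would be e.g. A/m.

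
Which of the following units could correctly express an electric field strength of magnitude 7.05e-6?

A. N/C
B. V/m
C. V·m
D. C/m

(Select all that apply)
A, B

electric field strength has SI base units: kg * m / (A * s^3)

Checking each option against kg * m / (A * s^3):
  A. N/C: ✓ matches
  B. V/m: ✓ matches
  C. V·m: ✗ does not match
  D. C/m: ✗ does not match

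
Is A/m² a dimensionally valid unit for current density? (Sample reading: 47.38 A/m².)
Yes

current density has SI base units: A / m^2
A/m² reduces to the same SI base units, so it is a valid unit for current density.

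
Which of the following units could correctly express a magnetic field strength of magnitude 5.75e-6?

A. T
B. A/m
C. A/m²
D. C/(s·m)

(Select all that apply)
B, D

magnetic field strength has SI base units: A / m

Checking each option against A / m:
  A. T: ✗ does not match
  B. A/m: ✓ matches
  C. A/m²: ✗ does not match
  D. C/(s·m): ✓ matches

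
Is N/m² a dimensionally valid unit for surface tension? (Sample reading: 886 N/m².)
No

surface tension has SI base units: kg / s^2
N/m² does NOT reduce to kg / s^2; a valid unit for surface tension would be e.g. N/m.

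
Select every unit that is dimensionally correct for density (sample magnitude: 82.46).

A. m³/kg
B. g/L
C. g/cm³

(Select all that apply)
B, C

density has SI base units: kg / m^3

Checking each option against kg / m^3:
  A. m³/kg: ✗ does not match
  B. g/L: ✓ matches
  C. g/cm³: ✓ matches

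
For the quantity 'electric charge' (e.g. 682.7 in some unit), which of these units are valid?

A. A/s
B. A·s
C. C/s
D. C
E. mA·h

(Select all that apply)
B, D, E

electric charge has SI base units: A * s

Checking each option against A * s:
  A. A/s: ✗ does not match
  B. A·s: ✓ matches
  C. C/s: ✗ does not match
  D. C: ✓ matches
  E. mA·h: ✓ matches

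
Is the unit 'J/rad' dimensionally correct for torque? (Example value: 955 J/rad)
Yes

torque has SI base units: kg * m^2 / s^2
J/rad reduces to the same SI base units, so it is a valid unit for torque.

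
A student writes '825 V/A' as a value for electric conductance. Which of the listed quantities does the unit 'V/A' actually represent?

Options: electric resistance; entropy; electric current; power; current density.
electric resistance

electric conductance should have units dimensionally equivalent to A^2 * s^3 / (kg * m^2) (e.g. S).
The given unit 'V/A' reduces to kg * m^2 / (A^2 * s^3). Of the listed options, that is the dimensionality of electric resistance.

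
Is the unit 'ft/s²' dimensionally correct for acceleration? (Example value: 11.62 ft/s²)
Yes

acceleration has SI base units: m / s^2
ft/s² reduces to the same SI base units, so it is a valid unit for acceleration.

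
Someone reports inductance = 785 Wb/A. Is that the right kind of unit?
Yes

inductance has SI base units: kg * m^2 / (A^2 * s^2)
Wb/A reduces to the same SI base units, so it is a valid unit for inductance.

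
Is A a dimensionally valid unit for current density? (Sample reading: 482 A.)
No

current density has SI base units: A / m^2
A does NOT reduce to A / m^2; a valid unit for current density would be e.g. A/m².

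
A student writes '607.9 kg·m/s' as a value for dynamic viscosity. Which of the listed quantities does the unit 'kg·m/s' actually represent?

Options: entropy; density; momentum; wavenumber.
momentum

dynamic viscosity should have units dimensionally equivalent to kg / (m * s) (e.g. Pa·s).
The given unit 'kg·m/s' reduces to kg * m / s. Of the listed options, that is the dimensionality of momentum.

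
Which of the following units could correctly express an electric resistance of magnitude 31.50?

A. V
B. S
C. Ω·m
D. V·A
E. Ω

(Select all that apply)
E

electric resistance has SI base units: kg * m^2 / (A^2 * s^3)

Checking each option against kg * m^2 / (A^2 * s^3):
  A. V: ✗ does not match
  B. S: ✗ does not match
  C. Ω·m: ✗ does not match
  D. V·A: ✗ does not match
  E. Ω: ✓ matches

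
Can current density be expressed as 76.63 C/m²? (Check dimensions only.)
No

current density has SI base units: A / m^2
C/m² does NOT reduce to A / m^2; a valid unit for current density would be e.g. A/m².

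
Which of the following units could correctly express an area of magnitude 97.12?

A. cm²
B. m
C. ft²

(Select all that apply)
A, C

area has SI base units: m^2

Checking each option against m^2:
  A. cm²: ✓ matches
  B. m: ✗ does not match
  C. ft²: ✓ matches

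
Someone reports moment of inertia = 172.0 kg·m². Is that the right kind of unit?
Yes

moment of inertia has SI base units: kg * m^2
kg·m² reduces to the same SI base units, so it is a valid unit for moment of inertia.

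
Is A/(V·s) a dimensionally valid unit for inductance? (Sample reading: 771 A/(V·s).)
No

inductance has SI base units: kg * m^2 / (A^2 * s^2)
A/(V·s) does NOT reduce to kg * m^2 / (A^2 * s^2); a valid unit for inductance would be e.g. H.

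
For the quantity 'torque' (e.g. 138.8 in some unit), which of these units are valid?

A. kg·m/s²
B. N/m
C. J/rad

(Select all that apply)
C

torque has SI base units: kg * m^2 / s^2

Checking each option against kg * m^2 / s^2:
  A. kg·m/s²: ✗ does not match
  B. N/m: ✗ does not match
  C. J/rad: ✓ matches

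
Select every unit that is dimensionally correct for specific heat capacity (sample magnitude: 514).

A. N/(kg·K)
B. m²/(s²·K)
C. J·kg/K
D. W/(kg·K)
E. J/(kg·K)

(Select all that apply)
B, E

specific heat capacity has SI base units: m^2 / (s^2 * K)

Checking each option against m^2 / (s^2 * K):
  A. N/(kg·K): ✗ does not match
  B. m²/(s²·K): ✓ matches
  C. J·kg/K: ✗ does not match
  D. W/(kg·K): ✗ does not match
  E. J/(kg·K): ✓ matches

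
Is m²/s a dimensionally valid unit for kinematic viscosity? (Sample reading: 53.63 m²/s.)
Yes

kinematic viscosity has SI base units: m^2 / s
m²/s reduces to the same SI base units, so it is a valid unit for kinematic viscosity.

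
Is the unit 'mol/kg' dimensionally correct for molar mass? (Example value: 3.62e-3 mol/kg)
No

molar mass has SI base units: kg / mol
mol/kg does NOT reduce to kg / mol; a valid unit for molar mass would be e.g. kg/mol.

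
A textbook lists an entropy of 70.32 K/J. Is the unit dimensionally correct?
No

entropy has SI base units: kg * m^2 / (s^2 * K)
K/J does NOT reduce to kg * m^2 / (s^2 * K); a valid unit for entropy would be e.g. J/K.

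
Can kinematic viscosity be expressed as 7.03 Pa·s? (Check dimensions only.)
No

kinematic viscosity has SI base units: m^2 / s
Pa·s does NOT reduce to m^2 / s; a valid unit for kinematic viscosity would be e.g. m²/s.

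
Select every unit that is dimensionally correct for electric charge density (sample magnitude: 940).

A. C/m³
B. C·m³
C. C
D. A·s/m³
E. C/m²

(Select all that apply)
A, D

electric charge density has SI base units: A * s / m^3

Checking each option against A * s / m^3:
  A. C/m³: ✓ matches
  B. C·m³: ✗ does not match
  C. C: ✗ does not match
  D. A·s/m³: ✓ matches
  E. C/m²: ✗ does not match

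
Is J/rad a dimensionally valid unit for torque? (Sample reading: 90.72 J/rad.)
Yes

torque has SI base units: kg * m^2 / s^2
J/rad reduces to the same SI base units, so it is a valid unit for torque.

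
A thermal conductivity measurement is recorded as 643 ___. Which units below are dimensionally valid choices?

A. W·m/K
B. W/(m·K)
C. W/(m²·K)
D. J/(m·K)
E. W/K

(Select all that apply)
B

thermal conductivity has SI base units: kg * m / (s^3 * K)

Checking each option against kg * m / (s^3 * K):
  A. W·m/K: ✗ does not match
  B. W/(m·K): ✓ matches
  C. W/(m²·K): ✗ does not match
  D. J/(m·K): ✗ does not match
  E. W/K: ✗ does not match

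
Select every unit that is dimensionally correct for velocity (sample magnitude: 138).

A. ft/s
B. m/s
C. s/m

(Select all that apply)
A, B

velocity has SI base units: m / s

Checking each option against m / s:
  A. ft/s: ✓ matches
  B. m/s: ✓ matches
  C. s/m: ✗ does not match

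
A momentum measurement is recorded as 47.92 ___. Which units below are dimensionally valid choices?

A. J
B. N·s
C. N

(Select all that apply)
B

momentum has SI base units: kg * m / s

Checking each option against kg * m / s:
  A. J: ✗ does not match
  B. N·s: ✓ matches
  C. N: ✗ does not match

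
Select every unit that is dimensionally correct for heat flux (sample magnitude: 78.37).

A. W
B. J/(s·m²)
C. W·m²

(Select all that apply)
B

heat flux has SI base units: kg / s^3

Checking each option against kg / s^3:
  A. W: ✗ does not match
  B. J/(s·m²): ✓ matches
  C. W·m²: ✗ does not match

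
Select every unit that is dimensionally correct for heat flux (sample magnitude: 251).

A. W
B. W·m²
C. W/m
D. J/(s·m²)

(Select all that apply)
D

heat flux has SI base units: kg / s^3

Checking each option against kg / s^3:
  A. W: ✗ does not match
  B. W·m²: ✗ does not match
  C. W/m: ✗ does not match
  D. J/(s·m²): ✓ matches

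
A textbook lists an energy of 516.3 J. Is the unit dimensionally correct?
Yes

energy has SI base units: kg * m^2 / s^2
J reduces to the same SI base units, so it is a valid unit for energy.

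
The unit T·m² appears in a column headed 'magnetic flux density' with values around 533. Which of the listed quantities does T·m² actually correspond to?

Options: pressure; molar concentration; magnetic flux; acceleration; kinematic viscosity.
magnetic flux

magnetic flux density should have units dimensionally equivalent to kg / (A * s^2) (e.g. T).
The given unit 'T·m²' reduces to kg * m^2 / (A * s^2). Of the listed options, that is the dimensionality of magnetic flux.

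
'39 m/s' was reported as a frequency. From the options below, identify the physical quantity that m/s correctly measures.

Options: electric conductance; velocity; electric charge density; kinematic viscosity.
velocity

frequency should have units dimensionally equivalent to 1 / s (e.g. Hz).
The given unit 'm/s' reduces to m / s. Of the listed options, that is the dimensionality of velocity.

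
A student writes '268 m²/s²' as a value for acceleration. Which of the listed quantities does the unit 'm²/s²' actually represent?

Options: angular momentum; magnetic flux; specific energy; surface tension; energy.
specific energy

acceleration should have units dimensionally equivalent to m / s^2 (e.g. m/s²).
The given unit 'm²/s²' reduces to m^2 / s^2. Of the listed options, that is the dimensionality of specific energy.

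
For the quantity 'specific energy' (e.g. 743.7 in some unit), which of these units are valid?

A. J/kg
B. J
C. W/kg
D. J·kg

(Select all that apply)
A

specific energy has SI base units: m^2 / s^2

Checking each option against m^2 / s^2:
  A. J/kg: ✓ matches
  B. J: ✗ does not match
  C. W/kg: ✗ does not match
  D. J·kg: ✗ does not match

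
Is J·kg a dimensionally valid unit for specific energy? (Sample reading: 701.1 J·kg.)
No

specific energy has SI base units: m^2 / s^2
J·kg does NOT reduce to m^2 / s^2; a valid unit for specific energy would be e.g. J/kg.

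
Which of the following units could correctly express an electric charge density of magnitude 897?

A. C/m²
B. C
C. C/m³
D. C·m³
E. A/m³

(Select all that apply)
C

electric charge density has SI base units: A * s / m^3

Checking each option against A * s / m^3:
  A. C/m²: ✗ does not match
  B. C: ✗ does not match
  C. C/m³: ✓ matches
  D. C·m³: ✗ does not match
  E. A/m³: ✗ does not match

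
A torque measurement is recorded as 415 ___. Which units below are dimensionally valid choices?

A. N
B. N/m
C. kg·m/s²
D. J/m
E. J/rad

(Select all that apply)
E

torque has SI base units: kg * m^2 / s^2

Checking each option against kg * m^2 / s^2:
  A. N: ✗ does not match
  B. N/m: ✗ does not match
  C. kg·m/s²: ✗ does not match
  D. J/m: ✗ does not match
  E. J/rad: ✓ matches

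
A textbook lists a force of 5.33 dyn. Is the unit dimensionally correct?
Yes

force has SI base units: kg * m / s^2
dyn reduces to the same SI base units, so it is a valid unit for force.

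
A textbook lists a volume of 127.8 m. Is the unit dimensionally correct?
No

volume has SI base units: m^3
m does NOT reduce to m^3; a valid unit for volume would be e.g. m³.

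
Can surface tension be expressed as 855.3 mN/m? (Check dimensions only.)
Yes

surface tension has SI base units: kg / s^2
mN/m reduces to the same SI base units, so it is a valid unit for surface tension.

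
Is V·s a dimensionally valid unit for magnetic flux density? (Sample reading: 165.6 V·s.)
No

magnetic flux density has SI base units: kg / (A * s^2)
V·s does NOT reduce to kg / (A * s^2); a valid unit for magnetic flux density would be e.g. T.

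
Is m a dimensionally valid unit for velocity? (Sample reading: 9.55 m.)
No

velocity has SI base units: m / s
m does NOT reduce to m / s; a valid unit for velocity would be e.g. m/s.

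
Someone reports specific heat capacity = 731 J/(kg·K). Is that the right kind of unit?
Yes

specific heat capacity has SI base units: m^2 / (s^2 * K)
J/(kg·K) reduces to the same SI base units, so it is a valid unit for specific heat capacity.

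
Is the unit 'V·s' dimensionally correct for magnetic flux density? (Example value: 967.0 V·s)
No

magnetic flux density has SI base units: kg / (A * s^2)
V·s does NOT reduce to kg / (A * s^2); a valid unit for magnetic flux density would be e.g. T.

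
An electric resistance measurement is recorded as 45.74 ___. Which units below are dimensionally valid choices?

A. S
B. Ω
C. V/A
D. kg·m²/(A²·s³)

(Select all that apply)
B, C, D

electric resistance has SI base units: kg * m^2 / (A^2 * s^3)

Checking each option against kg * m^2 / (A^2 * s^3):
  A. S: ✗ does not match
  B. Ω: ✓ matches
  C. V/A: ✓ matches
  D. kg·m²/(A²·s³): ✓ matches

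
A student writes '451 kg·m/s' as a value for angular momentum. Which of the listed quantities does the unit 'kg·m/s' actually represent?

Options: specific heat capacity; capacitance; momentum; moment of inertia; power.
momentum

angular momentum should have units dimensionally equivalent to kg * m^2 / s (e.g. kg·m²/s).
The given unit 'kg·m/s' reduces to kg * m / s. Of the listed options, that is the dimensionality of momentum.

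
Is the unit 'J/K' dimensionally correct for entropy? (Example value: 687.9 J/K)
Yes

entropy has SI base units: kg * m^2 / (s^2 * K)
J/K reduces to the same SI base units, so it is a valid unit for entropy.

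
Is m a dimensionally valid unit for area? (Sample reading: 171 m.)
No

area has SI base units: m^2
m does NOT reduce to m^2; a valid unit for area would be e.g. m².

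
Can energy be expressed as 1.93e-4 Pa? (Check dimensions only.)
No

energy has SI base units: kg * m^2 / s^2
Pa does NOT reduce to kg * m^2 / s^2; a valid unit for energy would be e.g. J.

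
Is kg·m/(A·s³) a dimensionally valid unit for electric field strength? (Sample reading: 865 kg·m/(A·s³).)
Yes

electric field strength has SI base units: kg * m / (A * s^3)
kg·m/(A·s³) reduces to the same SI base units, so it is a valid unit for electric field strength.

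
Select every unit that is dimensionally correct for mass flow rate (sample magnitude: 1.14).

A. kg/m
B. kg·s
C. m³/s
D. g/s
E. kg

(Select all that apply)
D

mass flow rate has SI base units: kg / s

Checking each option against kg / s:
  A. kg/m: ✗ does not match
  B. kg·s: ✗ does not match
  C. m³/s: ✗ does not match
  D. g/s: ✓ matches
  E. kg: ✗ does not match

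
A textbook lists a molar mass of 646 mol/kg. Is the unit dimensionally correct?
No

molar mass has SI base units: kg / mol
mol/kg does NOT reduce to kg / mol; a valid unit for molar mass would be e.g. kg/mol.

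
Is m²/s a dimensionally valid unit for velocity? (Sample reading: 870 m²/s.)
No

velocity has SI base units: m / s
m²/s does NOT reduce to m / s; a valid unit for velocity would be e.g. m/s.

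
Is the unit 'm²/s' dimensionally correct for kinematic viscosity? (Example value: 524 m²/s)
Yes

kinematic viscosity has SI base units: m^2 / s
m²/s reduces to the same SI base units, so it is a valid unit for kinematic viscosity.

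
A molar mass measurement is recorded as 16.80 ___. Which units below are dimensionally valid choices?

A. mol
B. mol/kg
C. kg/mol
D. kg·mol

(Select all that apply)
C

molar mass has SI base units: kg / mol

Checking each option against kg / mol:
  A. mol: ✗ does not match
  B. mol/kg: ✗ does not match
  C. kg/mol: ✓ matches
  D. kg·mol: ✗ does not match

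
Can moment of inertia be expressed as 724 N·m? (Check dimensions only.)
No

moment of inertia has SI base units: kg * m^2
N·m does NOT reduce to kg * m^2; a valid unit for moment of inertia would be e.g. kg·m².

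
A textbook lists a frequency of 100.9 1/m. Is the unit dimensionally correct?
No

frequency has SI base units: 1 / s
1/m does NOT reduce to 1 / s; a valid unit for frequency would be e.g. Hz.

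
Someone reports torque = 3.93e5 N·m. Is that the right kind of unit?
Yes

torque has SI base units: kg * m^2 / s^2
N·m reduces to the same SI base units, so it is a valid unit for torque.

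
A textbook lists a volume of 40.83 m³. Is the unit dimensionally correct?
Yes

volume has SI base units: m^3
m³ reduces to the same SI base units, so it is a valid unit for volume.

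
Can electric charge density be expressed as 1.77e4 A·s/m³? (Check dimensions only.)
Yes

electric charge density has SI base units: A * s / m^3
A·s/m³ reduces to the same SI base units, so it is a valid unit for electric charge density.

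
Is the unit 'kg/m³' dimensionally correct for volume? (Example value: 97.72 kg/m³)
No

volume has SI base units: m^3
kg/m³ does NOT reduce to m^3; a valid unit for volume would be e.g. m³.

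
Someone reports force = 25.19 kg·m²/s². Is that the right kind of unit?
No

force has SI base units: kg * m / s^2
kg·m²/s² does NOT reduce to kg * m / s^2; a valid unit for force would be e.g. N.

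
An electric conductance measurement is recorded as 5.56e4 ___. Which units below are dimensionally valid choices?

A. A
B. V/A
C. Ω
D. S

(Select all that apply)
D

electric conductance has SI base units: A^2 * s^3 / (kg * m^2)

Checking each option against A^2 * s^3 / (kg * m^2):
  A. A: ✗ does not match
  B. V/A: ✗ does not match
  C. Ω: ✗ does not match
  D. S: ✓ matches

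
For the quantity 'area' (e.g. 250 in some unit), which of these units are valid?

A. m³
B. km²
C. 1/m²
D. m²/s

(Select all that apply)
B

area has SI base units: m^2

Checking each option against m^2:
  A. m³: ✗ does not match
  B. km²: ✓ matches
  C. 1/m²: ✗ does not match
  D. m²/s: ✗ does not match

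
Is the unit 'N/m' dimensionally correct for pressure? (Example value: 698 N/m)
No

pressure has SI base units: kg / (m * s^2)
N/m does NOT reduce to kg / (m * s^2); a valid unit for pressure would be e.g. Pa.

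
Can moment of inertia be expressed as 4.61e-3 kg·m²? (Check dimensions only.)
Yes

moment of inertia has SI base units: kg * m^2
kg·m² reduces to the same SI base units, so it is a valid unit for moment of inertia.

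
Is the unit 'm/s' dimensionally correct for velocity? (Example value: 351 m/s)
Yes

velocity has SI base units: m / s
m/s reduces to the same SI base units, so it is a valid unit for velocity.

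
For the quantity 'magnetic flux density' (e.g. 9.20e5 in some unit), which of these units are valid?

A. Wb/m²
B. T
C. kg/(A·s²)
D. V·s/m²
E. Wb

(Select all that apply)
A, B, C, D

magnetic flux density has SI base units: kg / (A * s^2)

Checking each option against kg / (A * s^2):
  A. Wb/m²: ✓ matches
  B. T: ✓ matches
  C. kg/(A·s²): ✓ matches
  D. V·s/m²: ✓ matches
  E. Wb: ✗ does not match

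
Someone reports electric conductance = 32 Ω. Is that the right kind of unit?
No

electric conductance has SI base units: A^2 * s^3 / (kg * m^2)
Ω does NOT reduce to A^2 * s^3 / (kg * m^2); a valid unit for electric conductance would be e.g. S.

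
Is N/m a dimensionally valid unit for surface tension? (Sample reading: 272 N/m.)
Yes

surface tension has SI base units: kg / s^2
N/m reduces to the same SI base units, so it is a valid unit for surface tension.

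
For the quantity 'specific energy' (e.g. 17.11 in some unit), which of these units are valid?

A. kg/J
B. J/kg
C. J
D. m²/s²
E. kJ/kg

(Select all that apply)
B, D, E

specific energy has SI base units: m^2 / s^2

Checking each option against m^2 / s^2:
  A. kg/J: ✗ does not match
  B. J/kg: ✓ matches
  C. J: ✗ does not match
  D. m²/s²: ✓ matches
  E. kJ/kg: ✓ matches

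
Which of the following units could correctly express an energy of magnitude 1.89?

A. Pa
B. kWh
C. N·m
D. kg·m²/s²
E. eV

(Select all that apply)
B, C, D, E

energy has SI base units: kg * m^2 / s^2

Checking each option against kg * m^2 / s^2:
  A. Pa: ✗ does not match
  B. kWh: ✓ matches
  C. N·m: ✓ matches
  D. kg·m²/s²: ✓ matches
  E. eV: ✓ matches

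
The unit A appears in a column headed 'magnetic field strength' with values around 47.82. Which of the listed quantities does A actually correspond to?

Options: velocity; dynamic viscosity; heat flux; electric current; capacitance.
electric current

magnetic field strength should have units dimensionally equivalent to A / m (e.g. A/m).
The given unit 'A' reduces to A. Of the listed options, that is the dimensionality of electric current.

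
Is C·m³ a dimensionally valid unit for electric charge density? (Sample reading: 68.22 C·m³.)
No

electric charge density has SI base units: A * s / m^3
C·m³ does NOT reduce to A * s / m^3; a valid unit for electric charge density would be e.g. C/m³.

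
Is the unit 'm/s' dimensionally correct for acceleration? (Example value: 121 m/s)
No

acceleration has SI base units: m / s^2
m/s does NOT reduce to m / s^2; a valid unit for acceleration would be e.g. m/s².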